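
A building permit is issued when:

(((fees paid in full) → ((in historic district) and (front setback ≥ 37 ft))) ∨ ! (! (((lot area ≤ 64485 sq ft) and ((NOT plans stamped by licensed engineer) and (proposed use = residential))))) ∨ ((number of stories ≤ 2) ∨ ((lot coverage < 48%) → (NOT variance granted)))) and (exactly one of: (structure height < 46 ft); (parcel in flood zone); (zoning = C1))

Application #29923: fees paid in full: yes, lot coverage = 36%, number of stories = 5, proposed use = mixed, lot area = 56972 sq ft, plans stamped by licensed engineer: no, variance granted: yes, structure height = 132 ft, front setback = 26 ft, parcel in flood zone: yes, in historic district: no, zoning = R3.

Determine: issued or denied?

Atomic conditions:
  fees paid in full: yes → true
  in historic district: no → false
  front setback ≥ 37 ft: 26 ≥ 37 is false
  lot area ≤ 64485 sq ft: 56972 ≤ 64485 is true
  NOT plans stamped by licensed engineer: no → true
  proposed use = residential: mixed == residential is false
  number of stories ≤ 2: 5 ≤ 2 is false
  lot coverage < 48%: 36 < 48 is true
  NOT variance granted: yes → false
  structure height < 46 ft: 132 < 46 is false
  parcel in flood zone: yes → true
  zoning = C1: R3 == C1 is false
Combine:
[1.1.2] false AND false = false
[1.1] true → false = false
[1.2.1.1.2] true AND false = false
[1.2.1.1] true AND false = false
[1.2.1] NOT false = true
[1.2] NOT true = false
[1.3.2] true → false = false
[1.3] false OR false = false
[1] false OR false OR false = false
[2] exactly-one(false, true, false) = true
[root] false AND true = false
Overall: false → denied

Denied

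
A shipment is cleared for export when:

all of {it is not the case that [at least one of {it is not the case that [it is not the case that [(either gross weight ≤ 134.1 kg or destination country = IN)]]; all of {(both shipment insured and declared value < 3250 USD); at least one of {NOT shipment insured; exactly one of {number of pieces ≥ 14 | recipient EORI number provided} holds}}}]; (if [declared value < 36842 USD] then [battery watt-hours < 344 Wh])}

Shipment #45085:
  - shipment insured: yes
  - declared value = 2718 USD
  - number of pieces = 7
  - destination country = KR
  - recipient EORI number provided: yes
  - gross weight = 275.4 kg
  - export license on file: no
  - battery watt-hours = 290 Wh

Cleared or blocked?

Blocked

Atomic conditions:
  gross weight ≤ 134.1 kg: 275.4 ≤ 134.1 is false
  destination country = IN: KR == IN is false
  shipment insured: yes → true
  declared value < 3250 USD: 2718 < 3250 is true
  NOT shipment insured: yes → false
  number of pieces ≥ 14: 7 ≥ 14 is false
  recipient EORI number provided: yes → true
  declared value < 36842 USD: 2718 < 36842 is true
  battery watt-hours < 344 Wh: 290 < 344 is true
Combine:
[1.1.1.1.1] false OR false = false
[1.1.1.1] NOT false = true
[1.1.1] NOT true = false
[1.1.2.1] true AND true = true
[1.1.2.2.2] exactly-one(false, true) = true
[1.1.2.2] false OR true = true
[1.1.2] true AND true = true
[1.1] false OR true = true
[1] NOT true = false
[2] true → true = true
[root] false AND true = false
Overall: false → blocked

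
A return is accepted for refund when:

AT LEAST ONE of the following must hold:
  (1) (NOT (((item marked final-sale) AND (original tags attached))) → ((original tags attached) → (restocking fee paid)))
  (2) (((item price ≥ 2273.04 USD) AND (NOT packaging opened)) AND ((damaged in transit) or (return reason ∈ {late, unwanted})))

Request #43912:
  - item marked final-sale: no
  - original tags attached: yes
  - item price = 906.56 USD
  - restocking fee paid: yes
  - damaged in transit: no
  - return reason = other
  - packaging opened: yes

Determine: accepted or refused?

Atomic conditions:
  item marked final-sale: no → false
  original tags attached: yes → true
  restocking fee paid: yes → true
  item price ≥ 2273.04 USD: 906.56 ≥ 2273.04 is false
  NOT packaging opened: yes → false
  damaged in transit: no → false
  return reason ∈ {late, unwanted}: other is not in the set → false
Combine:
[1.1.1] false AND true = false
[1.1] NOT false = true
[1.2] true → true = true
[1] true → true = true
[2.1] false AND false = false
[2.2] false OR false = false
[2] false AND false = false
[root] true OR false = true
Overall: true → accepted

Accepted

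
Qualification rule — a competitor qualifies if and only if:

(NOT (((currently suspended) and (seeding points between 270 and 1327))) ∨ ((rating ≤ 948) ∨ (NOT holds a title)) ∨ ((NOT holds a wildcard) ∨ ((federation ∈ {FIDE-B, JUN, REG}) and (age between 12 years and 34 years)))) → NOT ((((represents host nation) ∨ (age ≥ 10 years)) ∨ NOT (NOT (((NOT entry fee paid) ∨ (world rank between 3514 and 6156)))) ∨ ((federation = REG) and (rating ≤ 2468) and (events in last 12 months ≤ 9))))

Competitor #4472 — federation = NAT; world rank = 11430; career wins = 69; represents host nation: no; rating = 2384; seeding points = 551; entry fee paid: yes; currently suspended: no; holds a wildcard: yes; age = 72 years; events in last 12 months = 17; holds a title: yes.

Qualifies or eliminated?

Atomic conditions:
  currently suspended: no → false
  seeding points between 270 and 1327: 551 in [270, 1327] is true
  rating ≤ 948: 2384 ≤ 948 is false
  NOT holds a title: yes → false
  NOT holds a wildcard: yes → false
  federation ∈ {FIDE-B, JUN, REG}: NAT is not in the set → false
  age between 12 years and 34 years: 72 in [12, 34] is false
  represents host nation: no → false
  age ≥ 10 years: 72 ≥ 10 is true
  NOT entry fee paid: yes → false
  world rank between 3514 and 6156: 11430 in [3514, 6156] is false
  federation = REG: NAT == REG is false
  rating ≤ 2468: 2384 ≤ 2468 is true
  events in last 12 months ≤ 9: 17 ≤ 9 is false
Combine:
[1.1.1] false AND true = false
[1.1] NOT false = true
[1.2] false OR false = false
[1.3.2] false AND false = false
[1.3] false OR false = false
[1] true OR false OR false = true
[2.1.1] false OR true = true
[2.1.2.1.1] false OR false = false
[2.1.2.1] NOT false = true
[2.1.2] NOT true = false
[2.1.3] false AND true AND false = false
[2.1] true OR false OR false = true
[2] NOT true = false
[root] true → false = false
Overall: false → eliminated

Eliminated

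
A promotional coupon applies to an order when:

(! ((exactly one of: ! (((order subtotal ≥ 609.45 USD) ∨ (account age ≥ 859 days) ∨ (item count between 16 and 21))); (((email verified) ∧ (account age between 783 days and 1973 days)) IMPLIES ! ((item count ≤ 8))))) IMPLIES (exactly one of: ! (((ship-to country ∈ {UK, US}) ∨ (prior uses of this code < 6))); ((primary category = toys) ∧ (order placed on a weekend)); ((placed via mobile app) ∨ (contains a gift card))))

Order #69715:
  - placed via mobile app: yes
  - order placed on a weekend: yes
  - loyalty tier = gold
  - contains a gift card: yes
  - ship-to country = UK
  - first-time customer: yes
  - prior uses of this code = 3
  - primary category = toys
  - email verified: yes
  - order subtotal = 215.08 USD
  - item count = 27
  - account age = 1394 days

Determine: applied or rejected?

Atomic conditions:
  order subtotal ≥ 609.45 USD: 215.08 ≥ 609.45 is false
  account age ≥ 859 days: 1394 ≥ 859 is true
  item count between 16 and 21: 27 in [16, 21] is false
  email verified: yes → true
  account age between 783 days and 1973 days: 1394 in [783, 1973] is true
  item count ≤ 8: 27 ≤ 8 is false
  ship-to country ∈ {UK, US}: UK is in the set → true
  prior uses of this code < 6: 3 < 6 is true
  primary category = toys: toys == toys is true
  order placed on a weekend: yes → true
  placed via mobile app: yes → true
  contains a gift card: yes → true
Combine:
[1.1.1.1] false OR true OR false = true
[1.1.1] NOT true = false
[1.1.2.1] true AND true = true
[1.1.2.2] NOT false = true
[1.1.2] true → true = true
[1.1] exactly-one(false, true) = true
[1] NOT true = false
[2.1.1] true OR true = true
[2.1] NOT true = false
[2.2] true AND true = true
[2.3] true OR true = true
[2] exactly-one(false, true, true) = false
[root] false → false (antecedent false ⇒ implication holds) = true
Overall: true → applied

Applied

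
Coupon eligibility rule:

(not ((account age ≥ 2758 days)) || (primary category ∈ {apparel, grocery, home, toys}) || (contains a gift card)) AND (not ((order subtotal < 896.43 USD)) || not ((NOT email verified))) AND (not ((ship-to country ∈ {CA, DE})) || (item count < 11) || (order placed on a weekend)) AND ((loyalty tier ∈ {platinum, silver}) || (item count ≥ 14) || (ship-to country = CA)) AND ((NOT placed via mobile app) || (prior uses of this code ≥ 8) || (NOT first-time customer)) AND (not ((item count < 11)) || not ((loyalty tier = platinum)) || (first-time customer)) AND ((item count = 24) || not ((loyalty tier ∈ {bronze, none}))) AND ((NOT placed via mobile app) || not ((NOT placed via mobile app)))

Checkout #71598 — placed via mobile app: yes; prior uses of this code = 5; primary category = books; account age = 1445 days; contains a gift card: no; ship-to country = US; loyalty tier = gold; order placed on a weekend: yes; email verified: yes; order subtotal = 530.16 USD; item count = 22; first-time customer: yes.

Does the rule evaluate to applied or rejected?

Rejected

Atomic conditions:
  account age ≥ 2758 days: 1445 ≥ 2758 is false
  primary category ∈ {apparel, grocery, home, toys}: books is not in the set → false
  contains a gift card: no → false
  order subtotal < 896.43 USD: 530.16 < 896.43 is true
  NOT email verified: yes → false
  ship-to country ∈ {CA, DE}: US is not in the set → false
  item count < 11: 22 < 11 is false
  order placed on a weekend: yes → true
  loyalty tier ∈ {platinum, silver}: gold is not in the set → false
  item count ≥ 14: 22 ≥ 14 is true
  ship-to country = CA: US == CA is false
  NOT placed via mobile app: yes → false
  prior uses of this code ≥ 8: 5 ≥ 8 is false
  NOT first-time customer: yes → false
  loyalty tier = platinum: gold == platinum is false
  first-time customer: yes → true
  item count = 24: 22 == 24 is false
  loyalty tier ∈ {bronze, none}: gold is not in the set → false
Combine:
[1.1] NOT false = true
[1] true OR false OR false = true
[2.1] NOT true = false
[2.2] NOT false = true
[2] false OR true = true
[3.1] NOT false = true
[3] true OR false OR true = true
[4] false OR true OR false = true
[5] false OR false OR false = false
[6.1] NOT false = true
[6.2] NOT false = true
[6] true OR true OR true = true
[7.2] NOT false = true
[7] false OR true = true
[8.2] NOT false = true
[8] false OR true = true
[root] true AND true AND true AND true AND false AND true AND true AND true = false
Overall: false → rejected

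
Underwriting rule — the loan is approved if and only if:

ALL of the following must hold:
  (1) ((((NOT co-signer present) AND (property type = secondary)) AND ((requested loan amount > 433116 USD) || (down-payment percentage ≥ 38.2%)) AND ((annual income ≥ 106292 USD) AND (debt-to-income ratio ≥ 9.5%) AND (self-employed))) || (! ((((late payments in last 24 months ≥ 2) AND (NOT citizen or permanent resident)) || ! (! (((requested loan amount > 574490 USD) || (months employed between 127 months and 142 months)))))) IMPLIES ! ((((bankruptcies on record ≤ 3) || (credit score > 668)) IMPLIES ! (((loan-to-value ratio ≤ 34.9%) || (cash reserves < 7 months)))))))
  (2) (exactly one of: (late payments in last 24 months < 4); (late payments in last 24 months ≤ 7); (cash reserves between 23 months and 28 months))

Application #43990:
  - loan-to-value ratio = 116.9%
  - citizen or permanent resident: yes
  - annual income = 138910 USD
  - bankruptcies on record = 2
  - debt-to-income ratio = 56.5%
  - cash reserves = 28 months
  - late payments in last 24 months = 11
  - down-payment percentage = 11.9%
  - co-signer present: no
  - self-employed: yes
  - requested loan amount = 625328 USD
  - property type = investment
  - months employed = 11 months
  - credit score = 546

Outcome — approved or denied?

Atomic conditions:
  NOT co-signer present: no → true
  property type = secondary: investment == secondary is false
  requested loan amount > 433116 USD: 625328 > 433116 is true
  down-payment percentage ≥ 38.2%: 11.9 ≥ 38.2 is false
  annual income ≥ 106292 USD: 138910 ≥ 106292 is true
  debt-to-income ratio ≥ 9.5%: 56.5 ≥ 9.5 is true
  self-employed: yes → true
  late payments in last 24 months ≥ 2: 11 ≥ 2 is true
  NOT citizen or permanent resident: yes → false
  requested loan amount > 574490 USD: 625328 > 574490 is true
  months employed between 127 months and 142 months: 11 in [127, 142] is false
  bankruptcies on record ≤ 3: 2 ≤ 3 is true
  credit score > 668: 546 > 668 is false
  loan-to-value ratio ≤ 34.9%: 116.9 ≤ 34.9 is false
  cash reserves < 7 months: 28 < 7 is false
  late payments in last 24 months < 4: 11 < 4 is false
  late payments in last 24 months ≤ 7: 11 ≤ 7 is false
  cash reserves between 23 months and 28 months: 28 in [23, 28] is true
Combine:
[1.1.1] true AND false = false
[1.1.2] true OR false = true
[1.1.3] true AND true AND true = true
[1.1] false AND true AND true = false
[1.2.1.1.1] true AND false = false
[1.2.1.1.2.1.1] true OR false = true
[1.2.1.1.2.1] NOT true = false
[1.2.1.1.2] NOT false = true
[1.2.1.1] false OR true = true
[1.2.1] NOT true = false
[1.2.2.1.1] true OR false = true
[1.2.2.1.2.1] false OR false = false
[1.2.2.1.2] NOT false = true
[1.2.2.1] true → true = true
[1.2.2] NOT true = false
[1.2] false → false (antecedent false ⇒ implication holds) = true
[1] false OR true = true
[2] exactly-one(false, false, true) = true
[root] true AND true = true
Overall: true → approved

Approved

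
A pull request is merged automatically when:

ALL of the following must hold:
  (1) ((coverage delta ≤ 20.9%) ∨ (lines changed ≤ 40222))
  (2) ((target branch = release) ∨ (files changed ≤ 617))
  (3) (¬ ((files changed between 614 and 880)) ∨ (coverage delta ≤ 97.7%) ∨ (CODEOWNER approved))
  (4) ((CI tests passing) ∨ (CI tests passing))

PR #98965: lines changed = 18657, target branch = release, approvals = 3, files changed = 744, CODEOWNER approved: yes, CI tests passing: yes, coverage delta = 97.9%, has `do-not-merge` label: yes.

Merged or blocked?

Atomic conditions:
  coverage delta ≤ 20.9%: 97.9 ≤ 20.9 is false
  lines changed ≤ 40222: 18657 ≤ 40222 is true
  target branch = release: release == release is true
  files changed ≤ 617: 744 ≤ 617 is false
  files changed between 614 and 880: 744 in [614, 880] is true
  coverage delta ≤ 97.7%: 97.9 ≤ 97.7 is false
  CODEOWNER approved: yes → true
  CI tests passing: yes → true
Combine:
[1] false OR true = true
[2] true OR false = true
[3.1] NOT true = false
[3] false OR false OR true = true
[4] true OR true = true
[root] true AND true AND true AND true = true
Overall: true → merged

Merged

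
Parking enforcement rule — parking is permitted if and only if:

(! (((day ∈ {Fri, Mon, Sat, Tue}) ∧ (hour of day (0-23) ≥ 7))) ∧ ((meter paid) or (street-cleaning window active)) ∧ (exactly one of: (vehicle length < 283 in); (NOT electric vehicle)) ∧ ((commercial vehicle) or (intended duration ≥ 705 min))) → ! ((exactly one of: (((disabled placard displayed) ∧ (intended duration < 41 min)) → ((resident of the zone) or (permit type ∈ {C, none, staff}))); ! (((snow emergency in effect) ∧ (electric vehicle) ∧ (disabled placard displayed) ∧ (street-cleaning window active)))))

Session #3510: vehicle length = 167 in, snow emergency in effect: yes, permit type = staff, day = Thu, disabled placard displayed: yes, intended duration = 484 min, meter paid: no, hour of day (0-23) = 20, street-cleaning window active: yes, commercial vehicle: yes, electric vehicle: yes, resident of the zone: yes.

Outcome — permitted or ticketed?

Atomic conditions:
  day ∈ {Fri, Mon, Sat, Tue}: Thu is not in the set → false
  hour of day (0-23) ≥ 7: 20 ≥ 7 is true
  meter paid: no → false
  street-cleaning window active: yes → true
  vehicle length < 283 in: 167 < 283 is true
  NOT electric vehicle: yes → false
  commercial vehicle: yes → true
  intended duration ≥ 705 min: 484 ≥ 705 is false
  disabled placard displayed: yes → true
  intended duration < 41 min: 484 < 41 is false
  resident of the zone: yes → true
  permit type ∈ {C, none, staff}: staff is in the set → true
  snow emergency in effect: yes → true
  electric vehicle: yes → true
Combine:
[1.1.1] false AND true = false
[1.1] NOT false = true
[1.2] false OR true = true
[1.3] exactly-one(true, false) = true
[1.4] true OR false = true
[1] true AND true AND true AND true = true
[2.1.1.1] true AND false = false
[2.1.1.2] true OR true = true
[2.1.1] false → true (antecedent false ⇒ implication holds) = true
[2.1.2.1] true AND true AND true AND true = true
[2.1.2] NOT true = false
[2.1] exactly-one(true, false) = true
[2] NOT true = false
[root] true → false = false
Overall: false → ticketed

Ticketed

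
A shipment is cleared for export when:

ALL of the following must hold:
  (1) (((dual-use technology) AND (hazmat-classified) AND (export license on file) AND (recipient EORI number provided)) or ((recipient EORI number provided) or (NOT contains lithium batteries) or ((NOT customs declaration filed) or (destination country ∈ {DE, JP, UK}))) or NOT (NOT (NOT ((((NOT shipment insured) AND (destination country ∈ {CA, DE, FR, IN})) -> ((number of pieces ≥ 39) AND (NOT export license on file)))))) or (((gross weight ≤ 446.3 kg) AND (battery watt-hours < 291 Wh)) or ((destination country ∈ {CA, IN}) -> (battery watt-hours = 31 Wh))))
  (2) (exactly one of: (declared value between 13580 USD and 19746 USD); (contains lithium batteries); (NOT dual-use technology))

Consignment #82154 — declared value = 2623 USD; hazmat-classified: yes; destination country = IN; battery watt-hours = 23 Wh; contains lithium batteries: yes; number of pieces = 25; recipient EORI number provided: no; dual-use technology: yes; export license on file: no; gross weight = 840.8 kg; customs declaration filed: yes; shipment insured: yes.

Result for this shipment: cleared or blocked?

Blocked

Atomic conditions:
  dual-use technology: yes → true
  hazmat-classified: yes → true
  export license on file: no → false
  recipient EORI number provided: no → false
  NOT contains lithium batteries: yes → false
  NOT customs declaration filed: yes → false
  destination country ∈ {DE, JP, UK}: IN is not in the set → false
  NOT shipment insured: yes → false
  destination country ∈ {CA, DE, FR, IN}: IN is in the set → true
  number of pieces ≥ 39: 25 ≥ 39 is false
  NOT export license on file: no → true
  gross weight ≤ 446.3 kg: 840.8 ≤ 446.3 is false
  battery watt-hours < 291 Wh: 23 < 291 is true
  destination country ∈ {CA, IN}: IN is in the set → true
  battery watt-hours = 31 Wh: 23 == 31 is false
  declared value between 13580 USD and 19746 USD: 2623 in [13580, 19746] is false
  contains lithium batteries: yes → true
  NOT dual-use technology: yes → false
Combine:
[1.1] true AND true AND false AND false = false
[1.2.3] false OR false = false
[1.2] false OR false OR false = false
[1.3.1.1.1.1] false AND true = false
[1.3.1.1.1.2] false AND true = false
[1.3.1.1.1] false → false (antecedent false ⇒ implication holds) = true
[1.3.1.1] NOT true = false
[1.3.1] NOT false = true
[1.3] NOT true = false
[1.4.1] false AND true = false
[1.4.2] true → false = false
[1.4] false OR false = false
[1] false OR false OR false OR false = false
[2] exactly-one(false, true, false) = true
[root] false AND true = false
Overall: false → blocked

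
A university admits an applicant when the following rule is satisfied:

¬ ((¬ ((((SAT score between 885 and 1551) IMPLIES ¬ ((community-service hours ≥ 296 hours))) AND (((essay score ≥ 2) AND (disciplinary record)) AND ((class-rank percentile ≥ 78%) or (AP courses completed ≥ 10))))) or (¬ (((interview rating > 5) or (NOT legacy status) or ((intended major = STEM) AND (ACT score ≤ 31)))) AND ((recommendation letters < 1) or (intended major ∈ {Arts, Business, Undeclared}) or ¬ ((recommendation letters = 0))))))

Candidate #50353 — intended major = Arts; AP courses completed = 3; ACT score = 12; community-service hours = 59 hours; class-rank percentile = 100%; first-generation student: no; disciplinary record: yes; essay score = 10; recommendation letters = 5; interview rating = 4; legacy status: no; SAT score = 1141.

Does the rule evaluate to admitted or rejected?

Admitted

Atomic conditions:
  SAT score between 885 and 1551: 1141 in [885, 1551] is true
  community-service hours ≥ 296 hours: 59 ≥ 296 is false
  essay score ≥ 2: 10 ≥ 2 is true
  disciplinary record: yes → true
  class-rank percentile ≥ 78%: 100 ≥ 78 is true
  AP courses completed ≥ 10: 3 ≥ 10 is false
  interview rating > 5: 4 > 5 is false
  NOT legacy status: no → true
  intended major = STEM: Arts == STEM is false
  ACT score ≤ 31: 12 ≤ 31 is true
  recommendation letters < 1: 5 < 1 is false
  intended major ∈ {Arts, Business, Undeclared}: Arts is in the set → true
  recommendation letters = 0: 5 == 0 is false
Combine:
[1.1.1.1.2] NOT false = true
[1.1.1.1] true → true = true
[1.1.1.2.1] true AND true = true
[1.1.1.2.2] true OR false = true
[1.1.1.2] true AND true = true
[1.1.1] true AND true = true
[1.1] NOT true = false
[1.2.1.1.3] false AND true = false
[1.2.1.1] false OR true OR false = true
[1.2.1] NOT true = false
[1.2.2.3] NOT false = true
[1.2.2] false OR true OR true = true
[1.2] false AND true = false
[1] false OR false = false
[root] NOT false = true
Overall: true → admitted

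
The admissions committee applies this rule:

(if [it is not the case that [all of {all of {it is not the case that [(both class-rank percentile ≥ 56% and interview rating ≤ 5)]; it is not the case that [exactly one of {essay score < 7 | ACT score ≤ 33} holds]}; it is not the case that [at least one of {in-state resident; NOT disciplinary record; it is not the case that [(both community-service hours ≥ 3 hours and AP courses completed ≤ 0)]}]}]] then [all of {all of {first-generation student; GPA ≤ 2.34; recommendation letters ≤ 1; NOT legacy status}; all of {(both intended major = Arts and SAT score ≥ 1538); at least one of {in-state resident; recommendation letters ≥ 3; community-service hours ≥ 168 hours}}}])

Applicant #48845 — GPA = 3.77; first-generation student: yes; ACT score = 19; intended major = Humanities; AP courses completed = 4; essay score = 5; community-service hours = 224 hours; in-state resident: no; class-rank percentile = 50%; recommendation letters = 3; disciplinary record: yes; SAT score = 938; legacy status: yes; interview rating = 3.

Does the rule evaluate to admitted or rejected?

Rejected

Atomic conditions:
  class-rank percentile ≥ 56%: 50 ≥ 56 is false
  interview rating ≤ 5: 3 ≤ 5 is true
  essay score < 7: 5 < 7 is true
  ACT score ≤ 33: 19 ≤ 33 is true
  in-state resident: no → false
  NOT disciplinary record: yes → false
  community-service hours ≥ 3 hours: 224 ≥ 3 is true
  AP courses completed ≤ 0: 4 ≤ 0 is false
  first-generation student: yes → true
  GPA ≤ 2.34: 3.77 ≤ 2.34 is false
  recommendation letters ≤ 1: 3 ≤ 1 is false
  NOT legacy status: yes → false
  intended major = Arts: Humanities == Arts is false
  SAT score ≥ 1538: 938 ≥ 1538 is false
  recommendation letters ≥ 3: 3 ≥ 3 is true
  community-service hours ≥ 168 hours: 224 ≥ 168 is true
Combine:
[1.1.1.1.1] false AND true = false
[1.1.1.1] NOT false = true
[1.1.1.2.1] exactly-one(true, true) = false
[1.1.1.2] NOT false = true
[1.1.1] true AND true = true
[1.1.2.1.3.1] true AND false = false
[1.1.2.1.3] NOT false = true
[1.1.2.1] false OR false OR true = true
[1.1.2] NOT true = false
[1.1] true AND false = false
[1] NOT false = true
[2.1] true AND false AND false AND false = false
[2.2.1] false AND false = false
[2.2.2] false OR true OR true = true
[2.2] false AND true = false
[2] false AND false = false
[root] true → false = false
Overall: false → rejected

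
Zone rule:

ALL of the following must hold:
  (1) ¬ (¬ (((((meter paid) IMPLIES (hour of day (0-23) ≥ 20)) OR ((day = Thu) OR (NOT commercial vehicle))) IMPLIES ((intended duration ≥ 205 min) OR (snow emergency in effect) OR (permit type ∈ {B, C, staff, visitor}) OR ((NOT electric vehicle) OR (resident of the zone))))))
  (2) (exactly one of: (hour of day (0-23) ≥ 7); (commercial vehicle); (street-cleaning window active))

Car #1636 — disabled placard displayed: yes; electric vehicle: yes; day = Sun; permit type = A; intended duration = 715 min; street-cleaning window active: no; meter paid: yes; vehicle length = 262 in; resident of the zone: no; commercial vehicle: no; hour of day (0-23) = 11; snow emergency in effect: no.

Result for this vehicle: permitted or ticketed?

Atomic conditions:
  meter paid: yes → true
  hour of day (0-23) ≥ 20: 11 ≥ 20 is false
  day = Thu: Sun == Thu is false
  NOT commercial vehicle: no → true
  intended duration ≥ 205 min: 715 ≥ 205 is true
  snow emergency in effect: no → false
  permit type ∈ {B, C, staff, visitor}: A is not in the set → false
  NOT electric vehicle: yes → false
  resident of the zone: no → false
  hour of day (0-23) ≥ 7: 11 ≥ 7 is true
  commercial vehicle: no → false
  street-cleaning window active: no → false
Combine:
[1.1.1.1.1] true → false = false
[1.1.1.1.2] false OR true = true
[1.1.1.1] false OR true = true
[1.1.1.2.4] false OR false = false
[1.1.1.2] true OR false OR false OR false = true
[1.1.1] true → true = true
[1.1] NOT true = false
[1] NOT false = true
[2] exactly-one(true, false, false) = true
[root] true AND true = true
Overall: true → permitted

Permitted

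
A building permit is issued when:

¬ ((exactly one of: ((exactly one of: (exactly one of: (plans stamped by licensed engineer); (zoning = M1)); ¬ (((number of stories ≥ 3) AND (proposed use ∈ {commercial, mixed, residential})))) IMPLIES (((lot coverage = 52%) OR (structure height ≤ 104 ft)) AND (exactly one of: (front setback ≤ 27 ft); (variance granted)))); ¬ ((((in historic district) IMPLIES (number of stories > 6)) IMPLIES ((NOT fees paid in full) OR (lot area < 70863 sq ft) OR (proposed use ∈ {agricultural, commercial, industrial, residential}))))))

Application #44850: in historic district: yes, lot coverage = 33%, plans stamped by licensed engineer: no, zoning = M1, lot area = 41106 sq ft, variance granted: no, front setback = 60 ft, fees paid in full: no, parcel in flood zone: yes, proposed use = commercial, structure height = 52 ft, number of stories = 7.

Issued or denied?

Issued

Atomic conditions:
  plans stamped by licensed engineer: no → false
  zoning = M1: M1 == M1 is true
  number of stories ≥ 3: 7 ≥ 3 is true
  proposed use ∈ {commercial, mixed, residential}: commercial is in the set → true
  lot coverage = 52%: 33 == 52 is false
  structure height ≤ 104 ft: 52 ≤ 104 is true
  front setback ≤ 27 ft: 60 ≤ 27 is false
  variance granted: no → false
  in historic district: yes → true
  number of stories > 6: 7 > 6 is true
  NOT fees paid in full: no → true
  lot area < 70863 sq ft: 41106 < 70863 is true
  proposed use ∈ {agricultural, commercial, industrial, residential}: commercial is in the set → true
Combine:
[1.1.1.1] exactly-one(false, true) = true
[1.1.1.2.1] true AND true = true
[1.1.1.2] NOT true = false
[1.1.1] exactly-one(true, false) = true
[1.1.2.1] false OR true = true
[1.1.2.2] exactly-one(false, false) = false
[1.1.2] true AND false = false
[1.1] true → false = false
[1.2.1.1] true → true = true
[1.2.1.2] true OR true OR true = true
[1.2.1] true → true = true
[1.2] NOT true = false
[1] exactly-one(false, false) = false
[root] NOT false = true
Overall: true → issued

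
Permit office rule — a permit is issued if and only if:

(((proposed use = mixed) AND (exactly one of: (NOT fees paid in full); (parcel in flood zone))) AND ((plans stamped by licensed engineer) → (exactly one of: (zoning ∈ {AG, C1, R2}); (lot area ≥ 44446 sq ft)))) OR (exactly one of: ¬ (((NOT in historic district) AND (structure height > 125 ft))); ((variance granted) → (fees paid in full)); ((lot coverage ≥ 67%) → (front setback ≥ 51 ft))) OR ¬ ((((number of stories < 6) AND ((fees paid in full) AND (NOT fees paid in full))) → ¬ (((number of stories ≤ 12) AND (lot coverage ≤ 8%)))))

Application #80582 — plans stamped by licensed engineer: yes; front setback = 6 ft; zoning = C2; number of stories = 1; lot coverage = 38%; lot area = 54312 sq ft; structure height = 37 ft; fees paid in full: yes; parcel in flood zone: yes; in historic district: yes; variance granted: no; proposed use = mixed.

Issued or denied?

Issued

Atomic conditions:
  proposed use = mixed: mixed == mixed is true
  NOT fees paid in full: yes → false
  parcel in flood zone: yes → true
  plans stamped by licensed engineer: yes → true
  zoning ∈ {AG, C1, R2}: C2 is not in the set → false
  lot area ≥ 44446 sq ft: 54312 ≥ 44446 is true
  NOT in historic district: yes → false
  structure height > 125 ft: 37 > 125 is false
  variance granted: no → false
  fees paid in full: yes → true
  lot coverage ≥ 67%: 38 ≥ 67 is false
  front setback ≥ 51 ft: 6 ≥ 51 is false
  number of stories < 6: 1 < 6 is true
  number of stories ≤ 12: 1 ≤ 12 is true
  lot coverage ≤ 8%: 38 ≤ 8 is false
Combine:
[1.1.2] exactly-one(false, true) = true
[1.1] true AND true = true
[1.2.2] exactly-one(false, true) = true
[1.2] true → true = true
[1] true AND true = true
[2.1.1] false AND false = false
[2.1] NOT false = true
[2.2] false → true (antecedent false ⇒ implication holds) = true
[2.3] false → false (antecedent false ⇒ implication holds) = true
[2] exactly-one(true, true, true) = false
[3.1.1.2] true AND false = false
[3.1.1] true AND false = false
[3.1.2.1] true AND false = false
[3.1.2] NOT false = true
[3.1] false → true (antecedent false ⇒ implication holds) = true
[3] NOT true = false
[root] true OR false OR false = true
Overall: true → issued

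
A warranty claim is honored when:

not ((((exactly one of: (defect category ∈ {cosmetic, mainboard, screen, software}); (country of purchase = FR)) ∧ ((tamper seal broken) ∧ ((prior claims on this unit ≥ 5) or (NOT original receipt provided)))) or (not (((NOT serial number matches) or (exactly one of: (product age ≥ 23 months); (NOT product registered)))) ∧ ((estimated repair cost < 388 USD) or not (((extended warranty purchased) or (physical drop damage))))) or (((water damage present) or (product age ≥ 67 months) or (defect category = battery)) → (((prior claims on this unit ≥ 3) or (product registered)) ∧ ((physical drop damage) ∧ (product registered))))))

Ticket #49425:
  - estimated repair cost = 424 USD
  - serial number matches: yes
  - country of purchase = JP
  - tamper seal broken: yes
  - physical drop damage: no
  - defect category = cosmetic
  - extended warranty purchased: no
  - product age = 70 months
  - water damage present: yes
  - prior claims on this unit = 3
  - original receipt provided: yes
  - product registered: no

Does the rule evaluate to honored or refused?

Refused

Atomic conditions:
  defect category ∈ {cosmetic, mainboard, screen, software}: cosmetic is in the set → true
  country of purchase = FR: JP == FR is false
  tamper seal broken: yes → true
  prior claims on this unit ≥ 5: 3 ≥ 5 is false
  NOT original receipt provided: yes → false
  NOT serial number matches: yes → false
  product age ≥ 23 months: 70 ≥ 23 is true
  NOT product registered: no → true
  estimated repair cost < 388 USD: 424 < 388 is false
  extended warranty purchased: no → false
  physical drop damage: no → false
  water damage present: yes → true
  product age ≥ 67 months: 70 ≥ 67 is true
  defect category = battery: cosmetic == battery is false
  prior claims on this unit ≥ 3: 3 ≥ 3 is true
  product registered: no → false
Combine:
[1.1.1] exactly-one(true, false) = true
[1.1.2.2] false OR false = false
[1.1.2] true AND false = false
[1.1] true AND false = false
[1.2.1.1.2] exactly-one(true, true) = false
[1.2.1.1] false OR false = false
[1.2.1] NOT false = true
[1.2.2.2.1] false OR false = false
[1.2.2.2] NOT false = true
[1.2.2] false OR true = true
[1.2] true AND true = true
[1.3.1] true OR true OR false = true
[1.3.2.1] true OR false = true
[1.3.2.2] false AND false = false
[1.3.2] true AND false = false
[1.3] true → false = false
[1] false OR true OR false = true
[root] NOT true = false
Overall: false → refused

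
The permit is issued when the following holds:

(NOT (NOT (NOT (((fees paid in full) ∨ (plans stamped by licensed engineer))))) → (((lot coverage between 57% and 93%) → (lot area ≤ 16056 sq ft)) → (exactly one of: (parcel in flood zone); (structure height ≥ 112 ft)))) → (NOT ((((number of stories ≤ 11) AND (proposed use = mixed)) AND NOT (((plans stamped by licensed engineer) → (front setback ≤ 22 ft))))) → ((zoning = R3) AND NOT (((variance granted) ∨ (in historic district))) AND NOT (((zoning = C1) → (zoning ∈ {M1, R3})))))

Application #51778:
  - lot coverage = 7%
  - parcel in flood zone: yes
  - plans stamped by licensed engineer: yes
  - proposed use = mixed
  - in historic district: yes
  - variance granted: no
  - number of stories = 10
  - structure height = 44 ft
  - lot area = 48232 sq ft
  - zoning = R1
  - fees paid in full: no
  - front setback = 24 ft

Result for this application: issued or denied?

Atomic conditions:
  fees paid in full: no → false
  plans stamped by licensed engineer: yes → true
  lot coverage between 57% and 93%: 7 in [57, 93] is false
  lot area ≤ 16056 sq ft: 48232 ≤ 16056 is false
  parcel in flood zone: yes → true
  structure height ≥ 112 ft: 44 ≥ 112 is false
  number of stories ≤ 11: 10 ≤ 11 is true
  proposed use = mixed: mixed == mixed is true
  front setback ≤ 22 ft: 24 ≤ 22 is false
  zoning = R3: R1 == R3 is false
  variance granted: no → false
  in historic district: yes → true
  zoning = C1: R1 == C1 is false
  zoning ∈ {M1, R3}: R1 is not in the set → false
Combine:
[1.1.1.1.1] false OR true = true
[1.1.1.1] NOT true = false
[1.1.1] NOT false = true
[1.1] NOT true = false
[1.2.1] false → false (antecedent false ⇒ implication holds) = true
[1.2.2] exactly-one(true, false) = true
[1.2] true → true = true
[1] false → true (antecedent false ⇒ implication holds) = true
[2.1.1.1] true AND true = true
[2.1.1.2.1] true → false = false
[2.1.1.2] NOT false = true
[2.1.1] true AND true = true
[2.1] NOT true = false
[2.2.2.1] false OR true = true
[2.2.2] NOT true = false
[2.2.3.1] false → false (antecedent false ⇒ implication holds) = true
[2.2.3] NOT true = false
[2.2] false AND false AND false = false
[2] false → false (antecedent false ⇒ implication holds) = true
[root] true → true = true
Overall: true → issued

Issued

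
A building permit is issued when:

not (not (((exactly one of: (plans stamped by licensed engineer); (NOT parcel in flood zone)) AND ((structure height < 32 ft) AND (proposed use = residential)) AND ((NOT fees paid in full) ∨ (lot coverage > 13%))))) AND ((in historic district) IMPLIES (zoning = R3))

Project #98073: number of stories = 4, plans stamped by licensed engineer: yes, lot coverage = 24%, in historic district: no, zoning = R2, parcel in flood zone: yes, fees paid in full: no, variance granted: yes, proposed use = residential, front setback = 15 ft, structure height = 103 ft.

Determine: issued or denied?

Atomic conditions:
  plans stamped by licensed engineer: yes → true
  NOT parcel in flood zone: yes → false
  structure height < 32 ft: 103 < 32 is false
  proposed use = residential: residential == residential is true
  NOT fees paid in full: no → true
  lot coverage > 13%: 24 > 13 is true
  in historic district: no → false
  zoning = R3: R2 == R3 is false
Combine:
[1.1.1.1] exactly-one(true, false) = true
[1.1.1.2] false AND true = false
[1.1.1.3] true OR true = true
[1.1.1] true AND false AND true = false
[1.1] NOT false = true
[1] NOT true = false
[2] false → false (antecedent false ⇒ implication holds) = true
[root] false AND true = false
Overall: false → denied

Denied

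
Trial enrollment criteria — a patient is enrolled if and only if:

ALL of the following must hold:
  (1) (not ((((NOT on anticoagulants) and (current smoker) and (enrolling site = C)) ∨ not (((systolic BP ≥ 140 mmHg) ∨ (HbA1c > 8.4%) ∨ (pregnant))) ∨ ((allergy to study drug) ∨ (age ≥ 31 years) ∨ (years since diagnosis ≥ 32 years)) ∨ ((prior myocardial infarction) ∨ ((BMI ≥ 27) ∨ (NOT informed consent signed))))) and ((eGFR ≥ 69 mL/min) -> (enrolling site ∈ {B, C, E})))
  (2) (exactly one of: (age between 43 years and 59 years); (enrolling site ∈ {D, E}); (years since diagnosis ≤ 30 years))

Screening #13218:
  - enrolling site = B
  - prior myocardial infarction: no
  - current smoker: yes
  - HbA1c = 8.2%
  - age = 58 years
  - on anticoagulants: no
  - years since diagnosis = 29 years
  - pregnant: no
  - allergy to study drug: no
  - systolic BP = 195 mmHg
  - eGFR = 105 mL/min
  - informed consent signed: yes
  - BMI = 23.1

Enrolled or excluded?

Atomic conditions:
  NOT on anticoagulants: no → true
  current smoker: yes → true
  enrolling site = C: B == C is false
  systolic BP ≥ 140 mmHg: 195 ≥ 140 is true
  HbA1c > 8.4%: 8.2 > 8.4 is false
  pregnant: no → false
  allergy to study drug: no → false
  age ≥ 31 years: 58 ≥ 31 is true
  years since diagnosis ≥ 32 years: 29 ≥ 32 is false
  prior myocardial infarction: no → false
  BMI ≥ 27: 23.1 ≥ 27 is false
  NOT informed consent signed: yes → false
  eGFR ≥ 69 mL/min: 105 ≥ 69 is true
  enrolling site ∈ {B, C, E}: B is in the set → true
  age between 43 years and 59 years: 58 in [43, 59] is true
  enrolling site ∈ {D, E}: B is not in the set → false
  years since diagnosis ≤ 30 years: 29 ≤ 30 is true
Combine:
[1.1.1.1] true AND true AND false = false
[1.1.1.2.1] true OR false OR false = true
[1.1.1.2] NOT true = false
[1.1.1.3] false OR true OR false = true
[1.1.1.4.2] false OR false = false
[1.1.1.4] false OR false = false
[1.1.1] false OR false OR true OR false = true
[1.1] NOT true = false
[1.2] true → true = true
[1] false AND true = false
[2] exactly-one(true, false, true) = false
[root] false AND false = false
Overall: false → excluded

Excluded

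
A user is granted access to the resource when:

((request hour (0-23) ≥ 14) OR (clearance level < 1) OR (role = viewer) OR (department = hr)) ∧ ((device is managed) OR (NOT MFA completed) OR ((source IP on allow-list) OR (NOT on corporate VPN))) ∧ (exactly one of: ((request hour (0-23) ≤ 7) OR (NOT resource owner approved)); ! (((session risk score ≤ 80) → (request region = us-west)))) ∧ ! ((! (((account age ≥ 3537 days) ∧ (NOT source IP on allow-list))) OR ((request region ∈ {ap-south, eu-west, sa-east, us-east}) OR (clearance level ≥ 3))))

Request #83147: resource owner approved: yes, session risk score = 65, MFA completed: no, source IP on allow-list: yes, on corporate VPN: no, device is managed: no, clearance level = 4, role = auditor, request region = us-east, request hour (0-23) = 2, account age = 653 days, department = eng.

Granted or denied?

Atomic conditions:
  request hour (0-23) ≥ 14: 2 ≥ 14 is false
  clearance level < 1: 4 < 1 is false
  role = viewer: auditor == viewer is false
  department = hr: eng == hr is false
  device is managed: no → false
  NOT MFA completed: no → true
  source IP on allow-list: yes → true
  NOT on corporate VPN: no → true
  request hour (0-23) ≤ 7: 2 ≤ 7 is true
  NOT resource owner approved: yes → false
  session risk score ≤ 80: 65 ≤ 80 is true
  request region = us-west: us-east == us-west is false
  account age ≥ 3537 days: 653 ≥ 3537 is false
  NOT source IP on allow-list: yes → false
  request region ∈ {ap-south, eu-west, sa-east, us-east}: us-east is in the set → true
  clearance level ≥ 3: 4 ≥ 3 is true
Combine:
[1] false OR false OR false OR false = false
[2.3] true OR true = true
[2] false OR true OR true = true
[3.1] true OR false = true
[3.2.1] true → false = false
[3.2] NOT false = true
[3] exactly-one(true, true) = false
[4.1.1.1] false AND false = false
[4.1.1] NOT false = true
[4.1.2] true OR true = true
[4.1] true OR true = true
[4] NOT true = false
[root] false AND true AND false AND false = false
Overall: false → denied

Denied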